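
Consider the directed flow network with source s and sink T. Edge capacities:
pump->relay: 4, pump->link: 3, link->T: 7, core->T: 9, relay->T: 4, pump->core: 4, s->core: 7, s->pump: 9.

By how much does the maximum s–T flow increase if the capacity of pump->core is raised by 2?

Original max flow = 16.
Edge pump->core does not cross the min cut (source side {s}), so extra capacity there cannot help.
New max flow = 16. Increase = 0.

0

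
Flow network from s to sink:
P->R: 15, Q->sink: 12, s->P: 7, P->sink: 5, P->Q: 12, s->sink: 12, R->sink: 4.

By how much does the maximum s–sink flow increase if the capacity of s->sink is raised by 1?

Original max flow = 19.
After raising cap(s->sink), augmenting paths through that edge carry 1 more unit.
New max flow = 20. Increase = 1.

1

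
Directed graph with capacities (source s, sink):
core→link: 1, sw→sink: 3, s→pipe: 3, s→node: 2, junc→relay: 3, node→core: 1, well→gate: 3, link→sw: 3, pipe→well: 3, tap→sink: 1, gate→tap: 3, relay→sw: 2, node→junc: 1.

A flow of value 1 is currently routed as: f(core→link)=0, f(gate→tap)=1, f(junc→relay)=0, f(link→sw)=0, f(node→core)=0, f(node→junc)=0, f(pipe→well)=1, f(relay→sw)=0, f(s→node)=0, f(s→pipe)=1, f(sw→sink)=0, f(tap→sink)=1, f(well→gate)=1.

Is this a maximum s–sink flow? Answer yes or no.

No

Residual path s→node→core→link→sw→sink has bottleneck 1 > 0.
Pushing 1 along it raises the flow to 2, so the given flow is not maximum.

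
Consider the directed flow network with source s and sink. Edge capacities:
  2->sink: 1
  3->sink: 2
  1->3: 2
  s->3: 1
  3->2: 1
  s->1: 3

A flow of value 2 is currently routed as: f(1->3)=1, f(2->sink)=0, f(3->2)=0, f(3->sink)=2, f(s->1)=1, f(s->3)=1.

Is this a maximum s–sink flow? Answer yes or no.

Residual path s->1->3->2->sink has bottleneck 1 > 0.
Pushing 1 along it raises the flow to 3, so the given flow is not maximum.

No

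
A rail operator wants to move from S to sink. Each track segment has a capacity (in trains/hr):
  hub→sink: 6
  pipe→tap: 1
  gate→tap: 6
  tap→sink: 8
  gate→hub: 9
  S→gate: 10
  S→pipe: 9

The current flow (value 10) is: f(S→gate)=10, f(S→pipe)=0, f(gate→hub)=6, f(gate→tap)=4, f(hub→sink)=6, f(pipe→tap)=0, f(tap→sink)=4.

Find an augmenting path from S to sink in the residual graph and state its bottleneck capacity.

S→pipe→tap→sink, bottleneck 1

Residual along S→pipe→tap→sink: S→pipe: 9, pipe→tap: 1, tap→sink: 4.
Bottleneck = min = 1.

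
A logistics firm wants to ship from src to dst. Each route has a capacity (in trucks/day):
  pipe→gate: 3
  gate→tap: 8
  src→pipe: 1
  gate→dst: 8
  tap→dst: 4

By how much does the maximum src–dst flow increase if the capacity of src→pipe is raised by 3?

2

Original max flow = 1.
After raising cap(src→pipe), augmenting paths through that edge carry 2 more units.
New max flow = 3. Increase = 2.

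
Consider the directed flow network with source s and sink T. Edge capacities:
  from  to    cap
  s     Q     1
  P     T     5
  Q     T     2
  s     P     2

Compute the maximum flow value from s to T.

Augment s->Q->T: bottleneck 1. Total 1.
Augment s->P->T: bottleneck 2. Total 3.
No augmenting path remains in the residual graph.

3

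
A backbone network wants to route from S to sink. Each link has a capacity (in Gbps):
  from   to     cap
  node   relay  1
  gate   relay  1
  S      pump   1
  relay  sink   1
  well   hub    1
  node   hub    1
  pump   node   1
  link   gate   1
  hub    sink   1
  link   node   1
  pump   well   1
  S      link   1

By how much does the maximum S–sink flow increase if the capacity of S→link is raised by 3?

Original max flow = 2.
Even with extra capacity on S→link, another cut of capacity 2 remains binding.
New max flow = 2. Increase = 0.

0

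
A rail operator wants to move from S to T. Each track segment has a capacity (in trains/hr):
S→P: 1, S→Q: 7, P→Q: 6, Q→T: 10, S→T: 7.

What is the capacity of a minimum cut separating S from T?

Max flow = 15 (via 3 augmenting paths).
In the residual at optimum, the set reachable from S is {S}.
Cut edges: S→P (cap 1), S→Q (cap 7), S→T (cap 7). Sum = 15.

15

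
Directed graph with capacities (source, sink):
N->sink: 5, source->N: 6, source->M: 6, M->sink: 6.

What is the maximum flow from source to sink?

11

Augment source->M->sink: bottleneck 6. Total 6.
Augment source->N->sink: bottleneck 5. Total 11.
No augmenting path remains in the residual graph.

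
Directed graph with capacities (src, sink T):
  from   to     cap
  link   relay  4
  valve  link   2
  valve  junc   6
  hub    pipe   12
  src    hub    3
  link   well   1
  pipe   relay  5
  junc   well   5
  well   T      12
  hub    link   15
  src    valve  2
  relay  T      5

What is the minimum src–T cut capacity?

Max flow = 5 (via 3 augmenting paths).
In the residual at optimum, the set reachable from src is {src}.
Cut edges: src→valve (cap 2), src→hub (cap 3). Sum = 5.

5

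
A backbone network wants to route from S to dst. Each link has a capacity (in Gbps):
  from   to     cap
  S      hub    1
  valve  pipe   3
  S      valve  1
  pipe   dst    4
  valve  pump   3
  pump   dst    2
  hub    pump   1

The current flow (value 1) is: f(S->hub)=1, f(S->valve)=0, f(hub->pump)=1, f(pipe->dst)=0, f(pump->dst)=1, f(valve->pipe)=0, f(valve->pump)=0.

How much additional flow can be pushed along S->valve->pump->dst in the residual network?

1

Residual capacities along the path: S->valve: 1, valve->pump: 3, pump->dst: 1.
Minimum is 1.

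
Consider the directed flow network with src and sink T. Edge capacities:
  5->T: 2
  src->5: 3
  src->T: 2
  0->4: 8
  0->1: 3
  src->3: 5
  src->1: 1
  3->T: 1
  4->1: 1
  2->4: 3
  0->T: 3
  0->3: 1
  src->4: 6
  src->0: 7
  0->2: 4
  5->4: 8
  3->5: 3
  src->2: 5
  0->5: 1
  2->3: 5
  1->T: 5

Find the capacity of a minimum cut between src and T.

Max flow = 13 (via 7 augmenting paths).
In the residual at optimum, the set reachable from src is {0, 2, 3, 4, 5, src}.
Cut edges: src->1 (cap 1), src->T (cap 2), 0->1 (cap 3), 0->T (cap 3), 3->T (cap 1), 5->T (cap 2), 4->1 (cap 1). Sum = 13.

13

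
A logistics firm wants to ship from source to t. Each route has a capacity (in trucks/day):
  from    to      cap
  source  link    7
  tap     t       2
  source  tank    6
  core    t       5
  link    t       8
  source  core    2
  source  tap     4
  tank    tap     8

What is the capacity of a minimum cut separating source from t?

11

Max flow = 11 (via 3 augmenting paths).
In the residual at optimum, the set reachable from source is {source, tank, tap}.
Cut edges: source→core (cap 2), source→link (cap 7), tap→t (cap 2). Sum = 11.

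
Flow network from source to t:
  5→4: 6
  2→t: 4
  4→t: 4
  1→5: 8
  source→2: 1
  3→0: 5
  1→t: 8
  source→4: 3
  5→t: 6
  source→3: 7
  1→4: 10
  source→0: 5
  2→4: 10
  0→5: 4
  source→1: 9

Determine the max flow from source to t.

17

Augment source→1→t: bottleneck 8. Total 8.
Augment source→2→t: bottleneck 1. Total 9.
Augment source→4→t: bottleneck 3. Total 12.
Augment source→1→5→t: bottleneck 1. Total 13.
Augment source→0→5→t: bottleneck 4. Total 17.
No augmenting path remains in the residual graph.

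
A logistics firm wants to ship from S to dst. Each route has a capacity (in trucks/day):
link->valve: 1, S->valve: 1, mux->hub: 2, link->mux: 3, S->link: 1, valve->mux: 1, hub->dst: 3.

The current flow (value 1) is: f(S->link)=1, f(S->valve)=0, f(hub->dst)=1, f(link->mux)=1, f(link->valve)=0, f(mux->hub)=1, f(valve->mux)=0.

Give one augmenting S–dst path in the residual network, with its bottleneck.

Residual along S->valve->mux->hub->dst: S->valve: 1, valve->mux: 1, mux->hub: 1, hub->dst: 2.
Bottleneck = min = 1.

S->valve->mux->hub->dst, bottleneck 1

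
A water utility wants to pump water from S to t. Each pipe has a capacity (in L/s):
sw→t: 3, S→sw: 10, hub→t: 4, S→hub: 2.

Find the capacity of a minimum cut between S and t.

Max flow = 5 (via 2 augmenting paths).
In the residual at optimum, the set reachable from S is {S, sw}.
Cut edges: S→hub (cap 2), sw→t (cap 3). Sum = 5.

5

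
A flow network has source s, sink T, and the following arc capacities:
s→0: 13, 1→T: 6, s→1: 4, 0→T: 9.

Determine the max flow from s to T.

Augment s→1→T: bottleneck 4. Total 4.
Augment s→0→T: bottleneck 9. Total 13.
No augmenting path remains in the residual graph.

13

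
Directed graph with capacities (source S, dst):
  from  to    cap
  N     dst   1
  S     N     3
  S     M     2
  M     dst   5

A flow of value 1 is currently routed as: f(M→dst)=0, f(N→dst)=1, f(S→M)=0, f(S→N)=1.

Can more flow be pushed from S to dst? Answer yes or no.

Yes

Residual path S→M→dst has bottleneck 2 > 0.
Pushing 2 along it raises the flow to 3, so the given flow is not maximum.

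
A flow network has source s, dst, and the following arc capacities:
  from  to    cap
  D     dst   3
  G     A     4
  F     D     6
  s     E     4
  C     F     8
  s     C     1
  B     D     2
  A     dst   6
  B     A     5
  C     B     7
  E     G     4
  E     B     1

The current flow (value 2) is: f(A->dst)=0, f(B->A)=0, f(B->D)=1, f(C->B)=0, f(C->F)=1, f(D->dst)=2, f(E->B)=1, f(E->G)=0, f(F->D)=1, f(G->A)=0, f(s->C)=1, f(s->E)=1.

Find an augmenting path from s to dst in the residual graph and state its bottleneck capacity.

s->E->G->A->dst, bottleneck 3

Residual along s->E->G->A->dst: s->E: 3, E->G: 4, G->A: 4, A->dst: 6.
Bottleneck = min = 3.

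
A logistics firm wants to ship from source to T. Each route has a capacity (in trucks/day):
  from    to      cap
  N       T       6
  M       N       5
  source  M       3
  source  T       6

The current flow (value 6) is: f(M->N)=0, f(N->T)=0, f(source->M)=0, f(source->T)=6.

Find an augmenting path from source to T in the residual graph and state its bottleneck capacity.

source->M->N->T, bottleneck 3

Residual along source->M->N->T: source->M: 3, M->N: 5, N->T: 6.
Bottleneck = min = 3.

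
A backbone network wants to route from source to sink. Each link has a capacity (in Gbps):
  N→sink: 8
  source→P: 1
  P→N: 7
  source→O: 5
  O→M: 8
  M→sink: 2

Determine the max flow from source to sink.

Augment source→O→M→sink: bottleneck 2. Total 2.
Augment source→P→N→sink: bottleneck 1. Total 3.
No augmenting path remains in the residual graph.

3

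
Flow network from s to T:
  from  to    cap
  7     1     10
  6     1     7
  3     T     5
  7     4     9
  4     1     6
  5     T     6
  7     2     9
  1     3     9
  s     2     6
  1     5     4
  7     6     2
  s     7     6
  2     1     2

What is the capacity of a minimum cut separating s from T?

Max flow = 8 (via 3 augmenting paths).
In the residual at optimum, the set reachable from s is {2, s}.
Cut edges: s->7 (cap 6), 2->1 (cap 2). Sum = 8.

8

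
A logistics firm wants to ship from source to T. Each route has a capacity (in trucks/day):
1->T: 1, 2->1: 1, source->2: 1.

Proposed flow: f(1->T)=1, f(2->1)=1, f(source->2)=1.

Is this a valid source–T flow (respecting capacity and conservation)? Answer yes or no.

Yes

Every edge has 0 ≤ f(e) ≤ cap(e).
At each intermediate node, inflow equals outflow.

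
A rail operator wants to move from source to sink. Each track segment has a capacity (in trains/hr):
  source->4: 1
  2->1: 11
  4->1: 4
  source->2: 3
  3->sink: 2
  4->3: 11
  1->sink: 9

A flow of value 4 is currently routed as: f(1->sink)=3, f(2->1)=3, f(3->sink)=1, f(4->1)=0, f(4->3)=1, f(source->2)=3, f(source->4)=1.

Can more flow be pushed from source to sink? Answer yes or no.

Residual reachable from source: {source}; sink is not reachable.
Saturated cut: source->4, source->2 with total capacity 4 = current flow value. Flow is maximum.

No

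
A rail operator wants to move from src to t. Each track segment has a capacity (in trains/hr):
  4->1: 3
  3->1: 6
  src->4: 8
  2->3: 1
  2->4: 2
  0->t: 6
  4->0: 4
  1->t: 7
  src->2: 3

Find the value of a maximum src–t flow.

Augment src->4->1->t: bottleneck 3. Total 3.
Augment src->4->0->t: bottleneck 4. Total 7.
Augment src->2->3->1->t: bottleneck 1. Total 8.
No augmenting path remains in the residual graph.

8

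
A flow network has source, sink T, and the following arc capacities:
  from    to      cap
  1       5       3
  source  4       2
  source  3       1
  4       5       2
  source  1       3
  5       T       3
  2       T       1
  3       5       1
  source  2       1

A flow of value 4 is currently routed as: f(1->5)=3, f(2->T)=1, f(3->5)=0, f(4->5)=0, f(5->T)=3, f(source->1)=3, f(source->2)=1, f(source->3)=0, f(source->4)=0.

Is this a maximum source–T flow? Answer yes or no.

Yes

Residual reachable from source: {1, 3, 4, 5, source}; T is not reachable.
Saturated cut: source->2, 5->T with total capacity 4 = current flow value. Flow is maximum.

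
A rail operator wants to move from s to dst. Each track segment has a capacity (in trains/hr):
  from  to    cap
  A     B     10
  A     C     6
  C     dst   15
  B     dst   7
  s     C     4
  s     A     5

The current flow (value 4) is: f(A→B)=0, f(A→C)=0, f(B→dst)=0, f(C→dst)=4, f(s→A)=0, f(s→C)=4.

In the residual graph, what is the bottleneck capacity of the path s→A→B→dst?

5

Residual capacities along the path: s→A: 5, A→B: 10, B→dst: 7.
Minimum is 5.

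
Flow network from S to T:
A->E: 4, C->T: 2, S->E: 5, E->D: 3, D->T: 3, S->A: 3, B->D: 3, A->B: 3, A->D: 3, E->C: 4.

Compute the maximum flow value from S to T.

5

Augment S->A->D->T: bottleneck 3. Total 3.
Augment S->E->C->T: bottleneck 2. Total 5.
No augmenting path remains in the residual graph.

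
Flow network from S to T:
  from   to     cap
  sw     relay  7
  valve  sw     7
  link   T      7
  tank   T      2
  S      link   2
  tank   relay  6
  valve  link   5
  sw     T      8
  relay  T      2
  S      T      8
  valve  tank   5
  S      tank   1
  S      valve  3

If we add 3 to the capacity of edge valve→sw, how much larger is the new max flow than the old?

Original max flow = 14.
Edge valve→sw does not cross the min cut (source side {S}), so extra capacity there cannot help.
New max flow = 14. Increase = 0.

0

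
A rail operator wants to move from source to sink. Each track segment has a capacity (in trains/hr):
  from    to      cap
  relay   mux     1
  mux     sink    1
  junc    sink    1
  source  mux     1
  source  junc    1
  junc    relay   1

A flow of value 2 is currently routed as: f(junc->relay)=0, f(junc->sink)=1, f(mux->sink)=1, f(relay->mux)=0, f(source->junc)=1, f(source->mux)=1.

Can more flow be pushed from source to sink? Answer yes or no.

Residual reachable from source: {source}; sink is not reachable.
Saturated cut: source->junc, source->mux with total capacity 2 = current flow value. Flow is maximum.

No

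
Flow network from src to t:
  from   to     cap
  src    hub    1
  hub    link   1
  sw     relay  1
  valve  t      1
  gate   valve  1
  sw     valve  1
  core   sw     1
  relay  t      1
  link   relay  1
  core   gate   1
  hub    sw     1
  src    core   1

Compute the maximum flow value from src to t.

2

Augment src→hub→link→relay→t: bottleneck 1. Total 1.
Augment src→core→sw→valve→t: bottleneck 1. Total 2.
No augmenting path remains in the residual graph.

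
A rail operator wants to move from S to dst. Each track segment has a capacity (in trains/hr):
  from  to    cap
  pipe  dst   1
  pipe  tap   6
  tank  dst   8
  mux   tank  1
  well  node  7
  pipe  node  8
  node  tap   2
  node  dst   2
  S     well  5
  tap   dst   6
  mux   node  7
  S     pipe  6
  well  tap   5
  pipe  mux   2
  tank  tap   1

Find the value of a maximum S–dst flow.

10

Augment S->pipe->dst: bottleneck 1. Total 1.
Augment S->well->node->dst: bottleneck 2. Total 3.
Augment S->well->tap->dst: bottleneck 3. Total 6.
Augment S->pipe->tap->dst: bottleneck 3. Total 9.
Augment S->pipe->mux->tank->dst: bottleneck 1. Total 10.
No augmenting path remains in the residual graph.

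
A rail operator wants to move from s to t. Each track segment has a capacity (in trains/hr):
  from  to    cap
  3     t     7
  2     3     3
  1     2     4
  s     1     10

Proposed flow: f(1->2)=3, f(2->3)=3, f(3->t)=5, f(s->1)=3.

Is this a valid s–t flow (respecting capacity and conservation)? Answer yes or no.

No

Conservation fails at 3: inflow 3 ≠ outflow 5.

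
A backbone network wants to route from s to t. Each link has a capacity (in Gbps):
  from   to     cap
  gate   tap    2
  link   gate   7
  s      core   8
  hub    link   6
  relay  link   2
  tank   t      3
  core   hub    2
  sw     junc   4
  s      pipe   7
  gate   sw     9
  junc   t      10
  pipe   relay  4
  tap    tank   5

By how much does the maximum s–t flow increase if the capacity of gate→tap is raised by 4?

0

Original max flow = 4.
Edge gate→tap does not cross the min cut (source side {core, pipe, relay, s}), so extra capacity there cannot help.
New max flow = 4. Increase = 0.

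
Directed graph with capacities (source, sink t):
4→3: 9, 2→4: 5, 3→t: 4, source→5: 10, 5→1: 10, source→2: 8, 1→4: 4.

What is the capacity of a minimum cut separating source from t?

4

Max flow = 4 (via 1 augmenting path).
In the residual at optimum, the set reachable from source is {1, 2, 3, 4, 5, source}.
Cut edges: 3→t (cap 4). Sum = 4.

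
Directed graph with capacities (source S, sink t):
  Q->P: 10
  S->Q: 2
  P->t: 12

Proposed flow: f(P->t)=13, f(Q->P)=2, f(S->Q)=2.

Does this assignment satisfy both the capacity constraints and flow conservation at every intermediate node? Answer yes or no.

No

Capacity violated on P->t: flow 13 > capacity 12.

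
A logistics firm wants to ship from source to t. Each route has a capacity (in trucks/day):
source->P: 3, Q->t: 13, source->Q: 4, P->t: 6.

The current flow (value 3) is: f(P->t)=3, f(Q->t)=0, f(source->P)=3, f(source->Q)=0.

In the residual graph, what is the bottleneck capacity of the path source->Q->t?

4

Residual capacities along the path: source->Q: 4, Q->t: 13.
Minimum is 4.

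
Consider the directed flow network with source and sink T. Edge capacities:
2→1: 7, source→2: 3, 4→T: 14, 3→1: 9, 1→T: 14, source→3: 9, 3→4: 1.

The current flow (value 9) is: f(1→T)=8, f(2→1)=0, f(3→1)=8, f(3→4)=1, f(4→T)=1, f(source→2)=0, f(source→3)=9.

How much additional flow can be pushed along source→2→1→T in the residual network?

3

Residual capacities along the path: source→2: 3, 2→1: 7, 1→T: 6.
Minimum is 3.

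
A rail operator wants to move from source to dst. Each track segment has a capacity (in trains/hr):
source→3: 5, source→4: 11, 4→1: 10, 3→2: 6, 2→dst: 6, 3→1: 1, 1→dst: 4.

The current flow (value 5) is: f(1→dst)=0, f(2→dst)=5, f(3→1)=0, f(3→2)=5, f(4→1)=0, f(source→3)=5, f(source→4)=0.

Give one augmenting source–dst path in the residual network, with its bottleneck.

Residual along source→4→1→dst: source→4: 11, 4→1: 10, 1→dst: 4.
Bottleneck = min = 4.

source→4→1→dst, bottleneck 4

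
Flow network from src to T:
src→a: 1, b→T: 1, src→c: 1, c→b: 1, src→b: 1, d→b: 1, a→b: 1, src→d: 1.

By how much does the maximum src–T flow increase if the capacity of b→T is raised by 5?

Original max flow = 1.
After raising cap(b→T), augmenting paths through that edge carry 3 more units.
New max flow = 4. Increase = 3.

3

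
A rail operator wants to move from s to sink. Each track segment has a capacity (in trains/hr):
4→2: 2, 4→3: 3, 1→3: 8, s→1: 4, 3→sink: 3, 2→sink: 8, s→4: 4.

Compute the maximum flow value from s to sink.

Augment s→1→3→sink: bottleneck 3. Total 3.
Augment s→4→2→sink: bottleneck 2. Total 5.
No augmenting path remains in the residual graph.

5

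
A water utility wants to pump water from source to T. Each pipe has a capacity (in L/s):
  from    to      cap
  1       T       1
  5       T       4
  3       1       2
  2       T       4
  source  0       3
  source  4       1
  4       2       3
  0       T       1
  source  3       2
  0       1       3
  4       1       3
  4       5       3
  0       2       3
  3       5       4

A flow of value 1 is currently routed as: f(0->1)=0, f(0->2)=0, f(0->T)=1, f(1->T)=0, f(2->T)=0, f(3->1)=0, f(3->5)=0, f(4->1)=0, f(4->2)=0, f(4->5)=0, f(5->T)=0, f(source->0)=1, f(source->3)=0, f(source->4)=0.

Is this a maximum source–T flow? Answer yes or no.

Residual path source->3->5->T has bottleneck 2 > 0.
Pushing 2 along it raises the flow to 3, so the given flow is not maximum.

No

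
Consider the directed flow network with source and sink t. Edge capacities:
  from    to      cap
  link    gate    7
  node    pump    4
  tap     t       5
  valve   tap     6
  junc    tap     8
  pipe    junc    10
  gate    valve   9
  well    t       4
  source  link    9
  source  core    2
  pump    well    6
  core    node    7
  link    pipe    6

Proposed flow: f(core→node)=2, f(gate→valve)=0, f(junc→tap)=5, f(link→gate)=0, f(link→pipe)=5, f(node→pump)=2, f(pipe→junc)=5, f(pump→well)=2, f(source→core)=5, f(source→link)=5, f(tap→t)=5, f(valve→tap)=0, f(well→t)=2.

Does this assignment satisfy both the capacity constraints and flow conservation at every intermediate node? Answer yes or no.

Capacity violated on source→core: flow 5 > capacity 2.

No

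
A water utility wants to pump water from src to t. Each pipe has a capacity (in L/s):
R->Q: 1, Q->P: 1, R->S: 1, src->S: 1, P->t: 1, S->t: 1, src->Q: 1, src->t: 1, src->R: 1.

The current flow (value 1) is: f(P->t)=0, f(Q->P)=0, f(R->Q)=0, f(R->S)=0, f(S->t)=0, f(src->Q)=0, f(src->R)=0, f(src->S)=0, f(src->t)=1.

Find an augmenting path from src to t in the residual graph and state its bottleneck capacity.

src->S->t, bottleneck 1

Residual along src->S->t: src->S: 1, S->t: 1.
Bottleneck = min = 1.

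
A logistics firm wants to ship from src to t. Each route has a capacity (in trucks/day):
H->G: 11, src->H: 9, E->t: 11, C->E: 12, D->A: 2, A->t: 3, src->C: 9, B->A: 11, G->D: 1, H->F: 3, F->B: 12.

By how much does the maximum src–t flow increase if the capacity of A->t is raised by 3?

Original max flow = 12.
After raising cap(A->t), augmenting paths through that edge carry 1 more unit.
New max flow = 13. Increase = 1.

1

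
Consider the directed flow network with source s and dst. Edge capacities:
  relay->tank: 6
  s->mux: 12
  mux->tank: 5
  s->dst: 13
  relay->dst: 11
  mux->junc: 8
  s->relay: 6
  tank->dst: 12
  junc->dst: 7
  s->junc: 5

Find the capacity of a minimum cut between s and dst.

31

Max flow = 31 (via 5 augmenting paths).
In the residual at optimum, the set reachable from s is {junc, mux, s}.
Cut edges: s->relay (cap 6), s->dst (cap 13), mux->tank (cap 5), junc->dst (cap 7). Sum = 31.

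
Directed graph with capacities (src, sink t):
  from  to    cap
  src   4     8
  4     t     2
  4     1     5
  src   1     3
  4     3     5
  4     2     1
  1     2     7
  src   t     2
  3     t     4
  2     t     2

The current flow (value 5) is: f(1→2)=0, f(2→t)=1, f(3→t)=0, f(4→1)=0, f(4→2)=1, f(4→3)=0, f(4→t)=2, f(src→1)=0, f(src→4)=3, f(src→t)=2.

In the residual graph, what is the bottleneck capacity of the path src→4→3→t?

Residual capacities along the path: src→4: 5, 4→3: 5, 3→t: 4.
Minimum is 4.

4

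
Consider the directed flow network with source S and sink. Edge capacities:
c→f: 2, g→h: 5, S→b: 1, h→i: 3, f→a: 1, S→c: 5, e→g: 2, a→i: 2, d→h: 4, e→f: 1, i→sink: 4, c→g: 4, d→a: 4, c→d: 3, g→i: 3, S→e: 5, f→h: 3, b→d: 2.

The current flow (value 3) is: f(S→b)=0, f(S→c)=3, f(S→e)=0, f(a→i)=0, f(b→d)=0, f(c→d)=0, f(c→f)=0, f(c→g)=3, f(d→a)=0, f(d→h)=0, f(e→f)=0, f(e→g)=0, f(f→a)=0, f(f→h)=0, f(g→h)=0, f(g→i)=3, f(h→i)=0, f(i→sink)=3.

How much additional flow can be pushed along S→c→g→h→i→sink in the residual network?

Residual capacities along the path: S→c: 2, c→g: 1, g→h: 5, h→i: 3, i→sink: 1.
Minimum is 1.

1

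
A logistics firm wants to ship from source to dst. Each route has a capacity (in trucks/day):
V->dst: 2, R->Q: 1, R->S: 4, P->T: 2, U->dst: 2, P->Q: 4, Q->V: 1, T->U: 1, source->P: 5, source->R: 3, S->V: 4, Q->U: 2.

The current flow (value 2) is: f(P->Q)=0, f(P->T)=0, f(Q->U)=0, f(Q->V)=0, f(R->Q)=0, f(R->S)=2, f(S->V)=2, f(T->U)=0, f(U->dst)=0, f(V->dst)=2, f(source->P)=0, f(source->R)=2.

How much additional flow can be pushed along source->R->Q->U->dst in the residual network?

Residual capacities along the path: source->R: 1, R->Q: 1, Q->U: 2, U->dst: 2.
Minimum is 1.

1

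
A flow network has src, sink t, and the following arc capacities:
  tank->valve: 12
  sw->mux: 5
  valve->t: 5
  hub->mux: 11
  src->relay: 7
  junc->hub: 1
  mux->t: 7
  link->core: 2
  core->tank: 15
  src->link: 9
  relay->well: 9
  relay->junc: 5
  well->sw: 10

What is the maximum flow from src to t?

8

Augment src->relay->junc->hub->mux->t: bottleneck 1. Total 1.
Augment src->relay->well->sw->mux->t: bottleneck 5. Total 6.
Augment src->link->core->tank->valve->t: bottleneck 2. Total 8.
No augmenting path remains in the residual graph.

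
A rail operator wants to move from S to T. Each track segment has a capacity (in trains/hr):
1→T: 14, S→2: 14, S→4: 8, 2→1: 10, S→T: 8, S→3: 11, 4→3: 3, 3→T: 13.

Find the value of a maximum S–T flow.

Augment S→T: bottleneck 8. Total 8.
Augment S→3→T: bottleneck 11. Total 19.
Augment S→4→3→T: bottleneck 2. Total 21.
Augment S→2→1→T: bottleneck 10. Total 31.
No augmenting path remains in the residual graph.

31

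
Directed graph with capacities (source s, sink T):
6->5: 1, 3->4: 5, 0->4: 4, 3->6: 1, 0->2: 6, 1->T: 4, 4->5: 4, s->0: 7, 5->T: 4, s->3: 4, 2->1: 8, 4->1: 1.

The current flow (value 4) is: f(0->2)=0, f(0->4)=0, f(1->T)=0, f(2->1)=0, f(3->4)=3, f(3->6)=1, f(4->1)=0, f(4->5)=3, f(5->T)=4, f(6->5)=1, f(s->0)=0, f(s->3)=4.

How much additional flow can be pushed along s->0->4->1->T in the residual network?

1

Residual capacities along the path: s->0: 7, 0->4: 4, 4->1: 1, 1->T: 4.
Minimum is 1.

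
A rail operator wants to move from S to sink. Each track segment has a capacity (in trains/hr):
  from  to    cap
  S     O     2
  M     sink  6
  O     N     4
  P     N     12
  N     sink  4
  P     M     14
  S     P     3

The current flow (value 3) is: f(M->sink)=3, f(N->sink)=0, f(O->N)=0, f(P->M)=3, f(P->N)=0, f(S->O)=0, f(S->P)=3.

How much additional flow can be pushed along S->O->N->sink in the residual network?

Residual capacities along the path: S->O: 2, O->N: 4, N->sink: 4.
Minimum is 2.

2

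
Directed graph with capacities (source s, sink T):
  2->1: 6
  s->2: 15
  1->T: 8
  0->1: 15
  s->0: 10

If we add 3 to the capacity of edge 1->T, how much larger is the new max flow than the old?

Original max flow = 8.
After raising cap(1->T), augmenting paths through that edge carry 3 more units.
New max flow = 11. Increase = 3.

3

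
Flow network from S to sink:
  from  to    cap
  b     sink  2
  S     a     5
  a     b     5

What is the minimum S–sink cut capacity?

2

Max flow = 2 (via 1 augmenting path).
In the residual at optimum, the set reachable from S is {S, a, b}.
Cut edges: b->sink (cap 2). Sum = 2.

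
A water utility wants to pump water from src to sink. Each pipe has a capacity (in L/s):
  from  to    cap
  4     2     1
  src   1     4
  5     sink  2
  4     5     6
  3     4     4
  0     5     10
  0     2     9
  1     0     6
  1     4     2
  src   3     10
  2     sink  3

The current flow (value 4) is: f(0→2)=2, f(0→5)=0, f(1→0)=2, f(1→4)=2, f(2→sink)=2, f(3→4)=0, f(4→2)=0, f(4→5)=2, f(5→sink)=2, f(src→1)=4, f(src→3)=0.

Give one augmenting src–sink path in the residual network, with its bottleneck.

Residual along src→3→4→2→sink: src→3: 10, 3→4: 4, 4→2: 1, 2→sink: 1.
Bottleneck = min = 1.

src→3→4→2→sink, bottleneck 1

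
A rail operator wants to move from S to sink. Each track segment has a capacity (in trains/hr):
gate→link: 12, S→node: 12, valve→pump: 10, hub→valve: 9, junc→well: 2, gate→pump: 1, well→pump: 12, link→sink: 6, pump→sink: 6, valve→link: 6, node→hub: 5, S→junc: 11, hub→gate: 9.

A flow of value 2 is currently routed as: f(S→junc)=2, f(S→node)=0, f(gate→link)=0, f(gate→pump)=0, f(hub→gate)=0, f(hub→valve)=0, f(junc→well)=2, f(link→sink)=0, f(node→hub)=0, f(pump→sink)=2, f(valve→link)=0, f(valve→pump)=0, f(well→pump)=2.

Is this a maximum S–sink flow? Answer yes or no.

No

Residual path S→node→hub→valve→link→sink has bottleneck 5 > 0.
Pushing 5 along it raises the flow to 7, so the given flow is not maximum.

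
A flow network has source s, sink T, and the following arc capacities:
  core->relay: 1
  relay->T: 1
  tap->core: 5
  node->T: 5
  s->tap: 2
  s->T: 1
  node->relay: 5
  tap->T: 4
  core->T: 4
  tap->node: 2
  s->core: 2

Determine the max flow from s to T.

5

Augment s->T: bottleneck 1. Total 1.
Augment s->tap->T: bottleneck 2. Total 3.
Augment s->core->T: bottleneck 2. Total 5.
No augmenting path remains in the residual graph.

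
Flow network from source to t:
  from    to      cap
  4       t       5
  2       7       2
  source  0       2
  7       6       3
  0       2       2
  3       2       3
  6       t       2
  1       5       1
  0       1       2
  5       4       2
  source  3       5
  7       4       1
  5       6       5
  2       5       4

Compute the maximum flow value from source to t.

5

Augment source→0→1→5→4→t: bottleneck 1. Total 1.
Augment source→0→2→5→4→t: bottleneck 1. Total 2.
Augment source→3→2→5→6→t: bottleneck 2. Total 4.
Augment source→3→2→7→4→t: bottleneck 1. Total 5.
No augmenting path remains in the residual graph.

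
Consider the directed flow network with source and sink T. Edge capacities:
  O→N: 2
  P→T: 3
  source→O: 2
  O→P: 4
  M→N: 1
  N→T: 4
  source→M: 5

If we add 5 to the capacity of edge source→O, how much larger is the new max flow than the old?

3

Original max flow = 3.
After raising cap(source→O), augmenting paths through that edge carry 3 more units.
New max flow = 6. Increase = 3.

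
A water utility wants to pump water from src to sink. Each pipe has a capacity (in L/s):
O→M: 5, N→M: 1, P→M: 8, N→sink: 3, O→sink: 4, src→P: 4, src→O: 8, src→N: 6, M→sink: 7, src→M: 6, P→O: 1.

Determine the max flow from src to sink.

Augment src→N→sink: bottleneck 3. Total 3.
Augment src→O→sink: bottleneck 4. Total 7.
Augment src→M→sink: bottleneck 6. Total 13.
Augment src→P→M→sink: bottleneck 1. Total 14.
No augmenting path remains in the residual graph.

14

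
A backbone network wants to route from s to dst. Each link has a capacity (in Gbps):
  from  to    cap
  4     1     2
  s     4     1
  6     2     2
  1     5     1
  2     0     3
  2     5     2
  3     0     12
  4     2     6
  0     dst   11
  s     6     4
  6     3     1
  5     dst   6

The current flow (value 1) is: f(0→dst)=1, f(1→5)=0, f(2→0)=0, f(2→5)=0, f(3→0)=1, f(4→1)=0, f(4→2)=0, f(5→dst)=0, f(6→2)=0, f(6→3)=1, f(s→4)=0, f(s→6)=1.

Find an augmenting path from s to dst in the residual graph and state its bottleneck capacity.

Residual along s→6→2→0→dst: s→6: 3, 6→2: 2, 2→0: 3, 0→dst: 10.
Bottleneck = min = 2.

s→6→2→0→dst, bottleneck 2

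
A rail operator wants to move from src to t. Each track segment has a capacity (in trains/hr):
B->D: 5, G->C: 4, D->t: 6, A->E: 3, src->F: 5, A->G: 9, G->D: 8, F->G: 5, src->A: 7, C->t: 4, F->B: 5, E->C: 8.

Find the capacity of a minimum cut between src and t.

10

Max flow = 10 (via 4 augmenting paths).
In the residual at optimum, the set reachable from src is {A, B, C, D, E, F, G, src}.
Cut edges: C->t (cap 4), D->t (cap 6). Sum = 10.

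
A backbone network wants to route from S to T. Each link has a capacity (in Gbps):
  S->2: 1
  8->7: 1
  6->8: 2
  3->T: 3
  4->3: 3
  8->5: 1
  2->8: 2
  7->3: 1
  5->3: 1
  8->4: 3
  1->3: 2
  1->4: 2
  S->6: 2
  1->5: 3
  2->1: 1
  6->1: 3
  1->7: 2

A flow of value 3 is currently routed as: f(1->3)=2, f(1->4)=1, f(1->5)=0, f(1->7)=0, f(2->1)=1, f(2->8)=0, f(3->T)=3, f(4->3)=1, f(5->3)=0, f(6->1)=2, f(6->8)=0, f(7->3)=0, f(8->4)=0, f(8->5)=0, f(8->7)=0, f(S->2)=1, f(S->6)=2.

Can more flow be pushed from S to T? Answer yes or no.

No

Residual reachable from S: {S}; T is not reachable.
Saturated cut: S->6, S->2 with total capacity 3 = current flow value. Flow is maximum.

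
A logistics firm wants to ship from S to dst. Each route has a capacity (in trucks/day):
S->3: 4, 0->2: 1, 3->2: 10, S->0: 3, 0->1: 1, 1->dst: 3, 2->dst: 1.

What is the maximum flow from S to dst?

2

Augment S->3->2->dst: bottleneck 1. Total 1.
Augment S->0->1->dst: bottleneck 1. Total 2.
No augmenting path remains in the residual graph.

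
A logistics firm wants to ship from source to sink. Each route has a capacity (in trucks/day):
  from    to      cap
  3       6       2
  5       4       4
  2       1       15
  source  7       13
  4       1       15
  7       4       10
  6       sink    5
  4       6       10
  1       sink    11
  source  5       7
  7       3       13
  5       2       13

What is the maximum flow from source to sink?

16

Augment source->5->2->1->sink: bottleneck 7. Total 7.
Augment source->7->4->1->sink: bottleneck 4. Total 11.
Augment source->7->4->6->sink: bottleneck 5. Total 16.
No augmenting path remains in the residual graph.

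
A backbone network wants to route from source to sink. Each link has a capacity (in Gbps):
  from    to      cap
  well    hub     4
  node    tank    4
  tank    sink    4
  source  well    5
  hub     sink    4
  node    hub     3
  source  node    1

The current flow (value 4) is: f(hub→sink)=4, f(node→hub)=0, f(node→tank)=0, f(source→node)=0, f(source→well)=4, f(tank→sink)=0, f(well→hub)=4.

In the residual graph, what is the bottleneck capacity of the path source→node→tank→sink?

1

Residual capacities along the path: source→node: 1, node→tank: 4, tank→sink: 4.
Minimum is 1.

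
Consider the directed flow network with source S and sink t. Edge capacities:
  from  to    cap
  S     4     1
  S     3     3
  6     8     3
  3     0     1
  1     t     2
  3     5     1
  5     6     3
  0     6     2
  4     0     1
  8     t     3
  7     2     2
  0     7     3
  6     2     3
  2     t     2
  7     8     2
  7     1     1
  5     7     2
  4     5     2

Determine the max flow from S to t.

3

Augment S→4→5→7→2→t: bottleneck 1. Total 1.
Augment S→3→0→6→2→t: bottleneck 1. Total 2.
Augment S→3→5→7→8→t: bottleneck 1. Total 3.
No augmenting path remains in the residual graph.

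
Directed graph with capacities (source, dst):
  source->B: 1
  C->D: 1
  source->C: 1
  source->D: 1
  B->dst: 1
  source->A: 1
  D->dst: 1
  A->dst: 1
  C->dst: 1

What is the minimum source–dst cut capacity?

4

Max flow = 4 (via 4 augmenting paths).
In the residual at optimum, the set reachable from source is {source}.
Cut edges: source->C (cap 1), source->A (cap 1), source->B (cap 1), source->D (cap 1). Sum = 4.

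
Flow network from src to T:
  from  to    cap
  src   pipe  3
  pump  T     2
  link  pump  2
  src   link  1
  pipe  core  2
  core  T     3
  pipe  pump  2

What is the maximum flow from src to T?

Augment src→link→pump→T: bottleneck 1. Total 1.
Augment src→pipe→pump→T: bottleneck 1. Total 2.
Augment src→pipe→core→T: bottleneck 2. Total 4.
No augmenting path remains in the residual graph.

4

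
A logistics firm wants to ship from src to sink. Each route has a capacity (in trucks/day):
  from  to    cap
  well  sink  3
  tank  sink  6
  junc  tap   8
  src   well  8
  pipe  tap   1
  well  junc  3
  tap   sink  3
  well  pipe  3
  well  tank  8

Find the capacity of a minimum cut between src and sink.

Max flow = 8 (via 2 augmenting paths).
In the residual at optimum, the set reachable from src is {src}.
Cut edges: src->well (cap 8). Sum = 8.

8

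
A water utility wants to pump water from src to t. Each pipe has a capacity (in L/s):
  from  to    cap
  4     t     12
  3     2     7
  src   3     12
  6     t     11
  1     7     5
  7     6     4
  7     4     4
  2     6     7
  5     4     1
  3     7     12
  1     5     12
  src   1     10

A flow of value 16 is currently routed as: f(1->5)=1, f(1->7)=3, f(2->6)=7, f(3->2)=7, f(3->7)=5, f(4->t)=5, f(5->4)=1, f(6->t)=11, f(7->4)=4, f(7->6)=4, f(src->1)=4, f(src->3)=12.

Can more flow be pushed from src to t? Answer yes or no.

Residual reachable from src: {1, 3, 5, 7, src}; t is not reachable.
Saturated cut: 3->2, 7->6, 7->4, 5->4 with total capacity 16 = current flow value. Flow is maximum.

No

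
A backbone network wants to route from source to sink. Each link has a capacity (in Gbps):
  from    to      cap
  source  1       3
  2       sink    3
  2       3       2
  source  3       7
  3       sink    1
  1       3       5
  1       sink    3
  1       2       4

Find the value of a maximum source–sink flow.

Augment source->1->sink: bottleneck 3. Total 3.
Augment source->3->sink: bottleneck 1. Total 4.
No augmenting path remains in the residual graph.

4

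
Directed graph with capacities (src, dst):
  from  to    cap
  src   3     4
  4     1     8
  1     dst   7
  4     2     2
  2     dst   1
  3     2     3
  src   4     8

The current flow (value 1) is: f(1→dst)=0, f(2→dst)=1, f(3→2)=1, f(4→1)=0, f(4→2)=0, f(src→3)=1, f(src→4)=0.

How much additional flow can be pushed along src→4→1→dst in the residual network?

Residual capacities along the path: src→4: 8, 4→1: 8, 1→dst: 7.
Minimum is 7.

7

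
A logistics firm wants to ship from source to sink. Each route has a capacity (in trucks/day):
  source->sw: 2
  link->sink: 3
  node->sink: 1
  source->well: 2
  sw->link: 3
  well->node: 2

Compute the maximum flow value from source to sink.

Augment source->well->node->sink: bottleneck 1. Total 1.
Augment source->sw->link->sink: bottleneck 2. Total 3.
No augmenting path remains in the residual graph.

3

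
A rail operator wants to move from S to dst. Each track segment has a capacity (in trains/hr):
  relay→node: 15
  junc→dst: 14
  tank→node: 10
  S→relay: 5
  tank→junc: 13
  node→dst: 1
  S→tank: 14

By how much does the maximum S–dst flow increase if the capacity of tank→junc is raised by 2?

Original max flow = 14.
After raising cap(tank→junc), augmenting paths through that edge carry 1 more unit.
New max flow = 15. Increase = 1.

1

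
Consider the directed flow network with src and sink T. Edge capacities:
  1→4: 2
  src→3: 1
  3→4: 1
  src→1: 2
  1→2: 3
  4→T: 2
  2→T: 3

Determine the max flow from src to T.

Augment src→1→2→T: bottleneck 2. Total 2.
Augment src→3→4→T: bottleneck 1. Total 3.
No augmenting path remains in the residual graph.

3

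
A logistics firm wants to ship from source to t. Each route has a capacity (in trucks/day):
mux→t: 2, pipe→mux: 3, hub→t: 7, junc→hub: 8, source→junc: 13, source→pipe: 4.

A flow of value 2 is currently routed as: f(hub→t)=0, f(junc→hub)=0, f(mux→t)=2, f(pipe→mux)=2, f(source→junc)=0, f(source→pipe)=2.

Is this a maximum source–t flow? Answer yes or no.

Residual path source→junc→hub→t has bottleneck 7 > 0.
Pushing 7 along it raises the flow to 9, so the given flow is not maximum.

No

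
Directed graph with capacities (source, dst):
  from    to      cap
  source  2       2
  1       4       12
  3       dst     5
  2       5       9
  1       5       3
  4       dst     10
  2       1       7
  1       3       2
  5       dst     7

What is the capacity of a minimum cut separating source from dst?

Max flow = 2 (via 1 augmenting path).
In the residual at optimum, the set reachable from source is {source}.
Cut edges: source→2 (cap 2). Sum = 2.

2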